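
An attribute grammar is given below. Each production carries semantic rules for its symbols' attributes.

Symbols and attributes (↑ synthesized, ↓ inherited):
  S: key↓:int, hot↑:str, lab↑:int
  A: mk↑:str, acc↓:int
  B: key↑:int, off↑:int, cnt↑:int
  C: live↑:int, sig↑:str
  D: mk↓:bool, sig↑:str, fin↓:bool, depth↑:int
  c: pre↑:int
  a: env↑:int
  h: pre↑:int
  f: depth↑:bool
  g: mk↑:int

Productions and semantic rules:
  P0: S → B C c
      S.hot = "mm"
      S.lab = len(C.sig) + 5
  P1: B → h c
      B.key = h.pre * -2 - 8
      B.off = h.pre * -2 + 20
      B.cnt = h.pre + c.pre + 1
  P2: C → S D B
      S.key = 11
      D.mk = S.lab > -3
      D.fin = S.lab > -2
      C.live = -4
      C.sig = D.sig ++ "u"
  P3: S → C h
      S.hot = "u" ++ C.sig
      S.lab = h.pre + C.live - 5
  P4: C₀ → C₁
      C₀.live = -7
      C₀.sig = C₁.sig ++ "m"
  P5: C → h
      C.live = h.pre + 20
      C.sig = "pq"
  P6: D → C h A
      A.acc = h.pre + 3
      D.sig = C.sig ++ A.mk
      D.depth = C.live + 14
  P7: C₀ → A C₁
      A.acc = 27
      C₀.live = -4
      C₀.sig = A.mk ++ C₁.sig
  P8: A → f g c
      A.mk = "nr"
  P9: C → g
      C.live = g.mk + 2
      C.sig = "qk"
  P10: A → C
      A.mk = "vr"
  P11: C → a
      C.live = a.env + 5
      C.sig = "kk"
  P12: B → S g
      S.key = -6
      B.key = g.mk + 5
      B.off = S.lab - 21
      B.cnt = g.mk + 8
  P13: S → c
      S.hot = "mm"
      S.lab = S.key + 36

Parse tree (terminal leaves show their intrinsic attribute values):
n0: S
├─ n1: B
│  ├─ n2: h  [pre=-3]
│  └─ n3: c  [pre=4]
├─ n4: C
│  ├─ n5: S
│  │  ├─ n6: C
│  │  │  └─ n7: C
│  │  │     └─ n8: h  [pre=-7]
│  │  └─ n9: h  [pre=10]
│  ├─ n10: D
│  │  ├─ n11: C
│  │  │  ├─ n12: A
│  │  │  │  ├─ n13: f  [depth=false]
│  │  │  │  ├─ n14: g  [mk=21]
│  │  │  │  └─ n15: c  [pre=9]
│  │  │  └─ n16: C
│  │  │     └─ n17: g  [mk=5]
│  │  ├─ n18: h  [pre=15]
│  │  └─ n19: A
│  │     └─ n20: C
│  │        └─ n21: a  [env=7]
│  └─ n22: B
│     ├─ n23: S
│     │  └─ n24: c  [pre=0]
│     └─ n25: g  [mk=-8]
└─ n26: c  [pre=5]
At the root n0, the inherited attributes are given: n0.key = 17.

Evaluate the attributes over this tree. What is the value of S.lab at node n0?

12

1. n0.key = 17  [given at root]
2. n2.pre = -3  [terminal]
3. n3.pre = 4  [terminal]
4. n1.key = -2  [h.pre * -2 - 8]
5. n1.off = 26  [h.pre * -2 + 20]
6. n1.cnt = 2  [h.pre + c.pre + 1]
7. n5.key = 11  [11]
8. n8.pre = -7  [terminal]
9. n7.live = 13  [h.pre + 20]
10. n7.sig = "pq"  ["pq"]
11. n6.live = -7  [-7]
12. n6.sig = "pqm"  [C₁.sig ++ "m"]
13. n9.pre = 10  [terminal]
14. n5.hot = "upqm"  ["u" ++ C.sig]
15. n5.lab = -2  [h.pre + C.live - 5]
16. n10.mk = true  [S.lab > -3]
17. n10.fin = false  [S.lab > -2]
18. n12.acc = 27  [27]
19. n13.depth = false  [terminal]
20. n14.mk = 21  [terminal]
21. n15.pre = 9  [terminal]
22. n12.mk = "nr"  ["nr"]
23. n17.mk = 5  [terminal]
24. n16.live = 7  [g.mk + 2]
25. n16.sig = "qk"  ["qk"]
26. n11.live = -4  [-4]
27. n11.sig = "nrqk"  [A.mk ++ C₁.sig]
28. n18.pre = 15  [terminal]
29. n19.acc = 18  [h.pre + 3]
30. n21.env = 7  [terminal]
31. n20.live = 12  [a.env + 5]
32. n20.sig = "kk"  ["kk"]
33. n19.mk = "vr"  ["vr"]
34. n10.sig = "nrqkvr"  [C.sig ++ A.mk]
35. n10.depth = 10  [C.live + 14]
36. n23.key = -6  [-6]
37. n24.pre = 0  [terminal]
38. n23.hot = "mm"  ["mm"]
39. n23.lab = 30  [S.key + 36]
40. n25.mk = -8  [terminal]
41. n22.key = -3  [g.mk + 5]
42. n22.off = 9  [S.lab - 21]
43. n22.cnt = 0  [g.mk + 8]
44. n4.live = -4  [-4]
45. n4.sig = "nrqkvru"  [D.sig ++ "u"]
46. n26.pre = 5  [terminal]
47. n0.hot = "mm"  ["mm"]
48. n0.lab = 12  [len(C.sig) + 5]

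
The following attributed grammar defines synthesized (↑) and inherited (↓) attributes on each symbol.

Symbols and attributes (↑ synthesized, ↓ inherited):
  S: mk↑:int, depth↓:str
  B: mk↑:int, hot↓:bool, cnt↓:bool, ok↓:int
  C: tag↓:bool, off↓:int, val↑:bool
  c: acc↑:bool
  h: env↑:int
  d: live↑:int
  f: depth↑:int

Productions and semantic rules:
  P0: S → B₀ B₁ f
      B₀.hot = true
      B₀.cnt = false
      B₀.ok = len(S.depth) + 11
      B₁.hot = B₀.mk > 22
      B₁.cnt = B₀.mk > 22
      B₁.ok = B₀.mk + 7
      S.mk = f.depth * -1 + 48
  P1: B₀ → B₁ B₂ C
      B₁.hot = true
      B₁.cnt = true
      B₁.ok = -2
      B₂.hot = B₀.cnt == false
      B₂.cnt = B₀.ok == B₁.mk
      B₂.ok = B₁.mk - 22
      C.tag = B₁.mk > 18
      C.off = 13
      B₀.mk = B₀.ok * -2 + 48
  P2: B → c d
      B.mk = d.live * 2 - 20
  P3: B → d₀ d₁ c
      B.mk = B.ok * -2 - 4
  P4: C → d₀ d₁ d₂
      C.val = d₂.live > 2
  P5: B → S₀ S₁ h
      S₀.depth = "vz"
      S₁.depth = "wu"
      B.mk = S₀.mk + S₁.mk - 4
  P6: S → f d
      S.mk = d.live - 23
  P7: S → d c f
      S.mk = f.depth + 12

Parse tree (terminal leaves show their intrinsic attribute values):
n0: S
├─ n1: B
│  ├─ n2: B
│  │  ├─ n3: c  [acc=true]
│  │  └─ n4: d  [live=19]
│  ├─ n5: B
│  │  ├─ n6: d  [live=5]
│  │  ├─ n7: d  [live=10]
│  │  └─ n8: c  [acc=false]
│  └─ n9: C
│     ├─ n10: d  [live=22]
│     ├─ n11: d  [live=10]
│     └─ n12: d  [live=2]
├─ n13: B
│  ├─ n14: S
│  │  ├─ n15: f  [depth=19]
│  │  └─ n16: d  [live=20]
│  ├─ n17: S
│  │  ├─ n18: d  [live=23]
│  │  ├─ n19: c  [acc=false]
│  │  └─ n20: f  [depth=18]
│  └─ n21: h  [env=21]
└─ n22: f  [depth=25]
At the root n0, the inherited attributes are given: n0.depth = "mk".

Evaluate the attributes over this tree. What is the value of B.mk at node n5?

4

1. n0.depth = "mk"  [given at root]
2. n1.hot = true  [true]
3. n1.cnt = false  [false]
4. n1.ok = 13  [len(S.depth) + 11]
5. n2.hot = true  [true]
6. n2.cnt = true  [true]
7. n2.ok = -2  [-2]
8. n3.acc = true  [terminal]
9. n4.live = 19  [terminal]
10. n2.mk = 18  [d.live * 2 - 20]
11. n5.hot = true  [B₀.cnt == false]
12. n5.cnt = false  [B₀.ok == B₁.mk]
13. n5.ok = -4  [B₁.mk - 22]
14. n6.live = 5  [terminal]
15. n7.live = 10  [terminal]
16. n8.acc = false  [terminal]
17. n5.mk = 4  [B.ok * -2 - 4]
18. n9.tag = false  [B₁.mk > 18]
19. n9.off = 13  [13]
20. n10.live = 22  [terminal]
21. n11.live = 10  [terminal]
22. n12.live = 2  [terminal]
23. n9.val = false  [d₂.live > 2]
24. n1.mk = 22  [B₀.ok * -2 + 48]
25. n13.hot = false  [B₀.mk > 22]
26. n13.cnt = false  [B₀.mk > 22]
27. n13.ok = 29  [B₀.mk + 7]
28. n14.depth = "vz"  ["vz"]
29. n15.depth = 19  [terminal]
30. n16.live = 20  [terminal]
31. n14.mk = -3  [d.live - 23]
32. n17.depth = "wu"  ["wu"]
33. n18.live = 23  [terminal]
34. n19.acc = false  [terminal]
35. n20.depth = 18  [terminal]
36. n17.mk = 30  [f.depth + 12]
37. n21.env = 21  [terminal]
38. n13.mk = 23  [S₀.mk + S₁.mk - 4]
39. n22.depth = 25  [terminal]
40. n0.mk = 23  [f.depth * -1 + 48]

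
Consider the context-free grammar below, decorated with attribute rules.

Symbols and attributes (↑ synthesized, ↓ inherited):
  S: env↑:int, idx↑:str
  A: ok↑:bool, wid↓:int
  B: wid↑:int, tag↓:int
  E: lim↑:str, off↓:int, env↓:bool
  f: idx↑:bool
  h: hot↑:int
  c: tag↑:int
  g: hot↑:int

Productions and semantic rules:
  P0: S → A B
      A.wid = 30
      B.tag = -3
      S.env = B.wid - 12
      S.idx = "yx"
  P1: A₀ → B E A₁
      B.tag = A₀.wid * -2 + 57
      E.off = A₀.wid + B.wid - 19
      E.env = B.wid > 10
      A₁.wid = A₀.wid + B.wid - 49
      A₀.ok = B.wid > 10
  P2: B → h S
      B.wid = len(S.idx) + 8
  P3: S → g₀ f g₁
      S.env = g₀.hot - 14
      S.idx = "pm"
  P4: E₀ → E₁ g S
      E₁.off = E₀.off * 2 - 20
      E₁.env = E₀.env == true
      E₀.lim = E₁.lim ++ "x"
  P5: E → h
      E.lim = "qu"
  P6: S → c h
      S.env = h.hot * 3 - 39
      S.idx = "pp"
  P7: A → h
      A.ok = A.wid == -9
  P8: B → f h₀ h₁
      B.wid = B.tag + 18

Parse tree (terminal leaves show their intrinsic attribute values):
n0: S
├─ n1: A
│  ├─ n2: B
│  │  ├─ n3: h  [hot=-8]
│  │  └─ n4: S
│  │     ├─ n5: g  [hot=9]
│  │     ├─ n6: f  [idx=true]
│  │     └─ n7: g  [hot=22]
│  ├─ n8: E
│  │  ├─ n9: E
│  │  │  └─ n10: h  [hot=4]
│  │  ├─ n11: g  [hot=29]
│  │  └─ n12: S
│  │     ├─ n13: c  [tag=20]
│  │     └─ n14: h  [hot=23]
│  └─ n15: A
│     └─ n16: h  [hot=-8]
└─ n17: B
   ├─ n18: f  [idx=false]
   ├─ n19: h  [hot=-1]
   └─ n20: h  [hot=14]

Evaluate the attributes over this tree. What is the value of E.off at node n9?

22

1. n1.wid = 30  [30]
2. n2.tag = -3  [A₀.wid * -2 + 57]
3. n3.hot = -8  [terminal]
4. n5.hot = 9  [terminal]
5. n6.idx = true  [terminal]
6. n7.hot = 22  [terminal]
7. n4.env = -5  [g₀.hot - 14]
8. n4.idx = "pm"  ["pm"]
9. n2.wid = 10  [len(S.idx) + 8]
10. n8.off = 21  [A₀.wid + B.wid - 19]
11. n8.env = false  [B.wid > 10]
12. n9.off = 22  [E₀.off * 2 - 20]
13. n9.env = false  [E₀.env == true]
14. n10.hot = 4  [terminal]
15. n9.lim = "qu"  ["qu"]
16. n11.hot = 29  [terminal]
17. n13.tag = 20  [terminal]
18. n14.hot = 23  [terminal]
19. n12.env = 30  [h.hot * 3 - 39]
20. n12.idx = "pp"  ["pp"]
21. n8.lim = "qux"  [E₁.lim ++ "x"]
22. n15.wid = -9  [A₀.wid + B.wid - 49]
23. n16.hot = -8  [terminal]
24. n15.ok = true  [A.wid == -9]
25. n1.ok = false  [B.wid > 10]
26. n17.tag = -3  [-3]
27. n18.idx = false  [terminal]
28. n19.hot = -1  [terminal]
29. n20.hot = 14  [terminal]
30. n17.wid = 15  [B.tag + 18]
31. n0.env = 3  [B.wid - 12]
32. n0.idx = "yx"  ["yx"]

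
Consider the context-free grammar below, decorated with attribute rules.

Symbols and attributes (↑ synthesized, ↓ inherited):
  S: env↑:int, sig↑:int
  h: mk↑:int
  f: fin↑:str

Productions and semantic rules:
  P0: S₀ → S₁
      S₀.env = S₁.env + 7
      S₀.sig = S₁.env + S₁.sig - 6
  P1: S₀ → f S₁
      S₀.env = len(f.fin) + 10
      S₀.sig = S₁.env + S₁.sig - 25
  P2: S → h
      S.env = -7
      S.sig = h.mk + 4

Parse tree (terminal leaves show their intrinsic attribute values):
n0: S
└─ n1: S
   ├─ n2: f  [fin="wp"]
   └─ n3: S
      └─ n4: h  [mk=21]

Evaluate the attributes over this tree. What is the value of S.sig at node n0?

-1

1. n2.fin = "wp"  [terminal]
2. n4.mk = 21  [terminal]
3. n3.env = -7  [-7]
4. n3.sig = 25  [h.mk + 4]
5. n1.env = 12  [len(f.fin) + 10]
6. n1.sig = -7  [S₁.env + S₁.sig - 25]
7. n0.env = 19  [S₁.env + 7]
8. n0.sig = -1  [S₁.env + S₁.sig - 6]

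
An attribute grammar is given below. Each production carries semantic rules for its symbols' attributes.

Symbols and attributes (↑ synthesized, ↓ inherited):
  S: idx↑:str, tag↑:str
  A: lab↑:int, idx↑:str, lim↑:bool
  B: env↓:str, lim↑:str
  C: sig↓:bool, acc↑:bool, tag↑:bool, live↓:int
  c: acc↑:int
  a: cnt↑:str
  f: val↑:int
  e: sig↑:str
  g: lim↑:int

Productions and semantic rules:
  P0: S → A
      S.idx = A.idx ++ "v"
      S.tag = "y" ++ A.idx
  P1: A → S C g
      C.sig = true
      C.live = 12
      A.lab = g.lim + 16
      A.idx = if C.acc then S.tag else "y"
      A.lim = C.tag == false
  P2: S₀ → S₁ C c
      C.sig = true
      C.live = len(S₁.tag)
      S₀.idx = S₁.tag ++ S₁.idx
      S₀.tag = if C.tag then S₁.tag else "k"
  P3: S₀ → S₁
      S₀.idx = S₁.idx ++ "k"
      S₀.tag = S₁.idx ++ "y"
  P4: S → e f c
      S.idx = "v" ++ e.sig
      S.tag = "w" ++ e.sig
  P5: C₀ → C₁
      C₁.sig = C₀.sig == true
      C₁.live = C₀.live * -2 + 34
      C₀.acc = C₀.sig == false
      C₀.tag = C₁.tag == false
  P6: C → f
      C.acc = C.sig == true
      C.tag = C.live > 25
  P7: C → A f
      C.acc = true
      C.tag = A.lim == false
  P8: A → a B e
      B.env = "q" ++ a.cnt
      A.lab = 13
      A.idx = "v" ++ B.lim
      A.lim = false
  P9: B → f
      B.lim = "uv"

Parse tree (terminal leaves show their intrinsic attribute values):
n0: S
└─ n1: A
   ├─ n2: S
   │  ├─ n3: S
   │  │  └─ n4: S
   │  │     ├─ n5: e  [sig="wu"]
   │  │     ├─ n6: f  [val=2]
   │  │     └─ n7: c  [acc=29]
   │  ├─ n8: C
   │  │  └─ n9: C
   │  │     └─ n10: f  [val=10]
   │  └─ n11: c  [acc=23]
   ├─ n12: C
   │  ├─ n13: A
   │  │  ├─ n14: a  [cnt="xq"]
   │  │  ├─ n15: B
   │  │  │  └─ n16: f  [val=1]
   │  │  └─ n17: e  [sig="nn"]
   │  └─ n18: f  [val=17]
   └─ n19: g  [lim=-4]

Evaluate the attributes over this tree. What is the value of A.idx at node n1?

1. n5.sig = "wu"  [terminal]
2. n6.val = 2  [terminal]
3. n7.acc = 29  [terminal]
4. n4.idx = "vwu"  ["v" ++ e.sig]
5. n4.tag = "wwu"  ["w" ++ e.sig]
6. n3.idx = "vwuk"  [S₁.idx ++ "k"]
7. n3.tag = "vwuy"  [S₁.idx ++ "y"]
8. n8.sig = true  [true]
9. n8.live = 4  [len(S₁.tag)]
10. n9.sig = true  [C₀.sig == true]
11. n9.live = 26  [C₀.live * -2 + 34]
12. n10.val = 10  [terminal]
13. n9.acc = true  [C.sig == true]
14. n9.tag = true  [C.live > 25]
15. n8.acc = false  [C₀.sig == false]
16. n8.tag = false  [C₁.tag == false]
17. n11.acc = 23  [terminal]
18. n2.idx = "vwuyvwuk"  [S₁.tag ++ S₁.idx]
19. n2.tag = "k"  [if C.tag then S₁.tag else "k"]
20. n12.sig = true  [true]
21. n12.live = 12  [12]
22. n14.cnt = "xq"  [terminal]
23. n15.env = "qxq"  ["q" ++ a.cnt]
24. n16.val = 1  [terminal]
25. n15.lim = "uv"  ["uv"]
26. n17.sig = "nn"  [terminal]
27. n13.lab = 13  [13]
28. n13.idx = "vuv"  ["v" ++ B.lim]
29. n13.lim = false  [false]
30. n18.val = 17  [terminal]
31. n12.acc = true  [true]
32. n12.tag = true  [A.lim == false]
33. n19.lim = -4  [terminal]
34. n1.lab = 12  [g.lim + 16]
35. n1.idx = "k"  [if C.acc then S.tag else "y"]
36. n1.lim = false  [C.tag == false]
37. n0.idx = "kv"  [A.idx ++ "v"]
38. n0.tag = "yk"  ["y" ++ A.idx]

"k"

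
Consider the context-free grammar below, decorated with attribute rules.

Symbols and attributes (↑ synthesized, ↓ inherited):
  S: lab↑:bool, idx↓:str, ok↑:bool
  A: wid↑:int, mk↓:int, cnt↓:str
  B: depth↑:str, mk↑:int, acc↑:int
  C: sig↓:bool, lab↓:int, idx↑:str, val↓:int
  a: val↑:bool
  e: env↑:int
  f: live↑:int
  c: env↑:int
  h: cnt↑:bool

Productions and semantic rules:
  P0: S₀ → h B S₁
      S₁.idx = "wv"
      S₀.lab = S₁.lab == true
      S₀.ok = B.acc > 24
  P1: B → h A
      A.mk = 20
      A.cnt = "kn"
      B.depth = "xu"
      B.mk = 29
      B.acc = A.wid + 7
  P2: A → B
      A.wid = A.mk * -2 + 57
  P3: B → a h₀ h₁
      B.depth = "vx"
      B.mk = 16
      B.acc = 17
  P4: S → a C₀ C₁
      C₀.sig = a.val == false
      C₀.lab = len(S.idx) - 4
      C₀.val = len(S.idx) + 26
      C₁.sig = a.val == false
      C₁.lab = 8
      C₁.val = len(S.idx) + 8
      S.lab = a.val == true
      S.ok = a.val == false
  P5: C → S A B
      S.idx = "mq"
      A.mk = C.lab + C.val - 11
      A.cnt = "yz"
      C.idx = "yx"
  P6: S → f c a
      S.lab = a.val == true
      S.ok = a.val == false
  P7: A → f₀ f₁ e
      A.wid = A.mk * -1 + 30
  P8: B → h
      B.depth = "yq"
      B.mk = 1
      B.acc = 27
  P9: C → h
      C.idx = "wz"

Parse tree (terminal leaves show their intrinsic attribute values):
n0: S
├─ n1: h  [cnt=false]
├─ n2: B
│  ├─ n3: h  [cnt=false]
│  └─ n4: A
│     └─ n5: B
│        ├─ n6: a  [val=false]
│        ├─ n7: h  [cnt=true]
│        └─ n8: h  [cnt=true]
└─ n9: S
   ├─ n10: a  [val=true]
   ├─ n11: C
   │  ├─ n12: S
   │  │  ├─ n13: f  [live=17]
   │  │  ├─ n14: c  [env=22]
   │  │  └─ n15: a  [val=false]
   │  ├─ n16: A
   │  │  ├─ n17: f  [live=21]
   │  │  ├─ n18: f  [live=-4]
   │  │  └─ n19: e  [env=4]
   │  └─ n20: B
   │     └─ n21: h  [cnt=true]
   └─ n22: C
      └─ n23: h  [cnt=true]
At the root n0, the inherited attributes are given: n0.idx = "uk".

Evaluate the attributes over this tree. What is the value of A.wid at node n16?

1. n0.idx = "uk"  [given at root]
2. n1.cnt = false  [terminal]
3. n3.cnt = false  [terminal]
4. n4.mk = 20  [20]
5. n4.cnt = "kn"  ["kn"]
6. n6.val = false  [terminal]
7. n7.cnt = true  [terminal]
8. n8.cnt = true  [terminal]
9. n5.depth = "vx"  ["vx"]
10. n5.mk = 16  [16]
11. n5.acc = 17  [17]
12. n4.wid = 17  [A.mk * -2 + 57]
13. n2.depth = "xu"  ["xu"]
14. n2.mk = 29  [29]
15. n2.acc = 24  [A.wid + 7]
16. n9.idx = "wv"  ["wv"]
17. n10.val = true  [terminal]
18. n11.sig = false  [a.val == false]
19. n11.lab = -2  [len(S.idx) - 4]
20. n11.val = 28  [len(S.idx) + 26]
21. n12.idx = "mq"  ["mq"]
22. n13.live = 17  [terminal]
23. n14.env = 22  [terminal]
24. n15.val = false  [terminal]
25. n12.lab = false  [a.val == true]
26. n12.ok = true  [a.val == false]
27. n16.mk = 15  [C.lab + C.val - 11]
28. n16.cnt = "yz"  ["yz"]
29. n17.live = 21  [terminal]
30. n18.live = -4  [terminal]
31. n19.env = 4  [terminal]
32. n16.wid = 15  [A.mk * -1 + 30]
33. n21.cnt = true  [terminal]
34. n20.depth = "yq"  ["yq"]
35. n20.mk = 1  [1]
36. n20.acc = 27  [27]
37. n11.idx = "yx"  ["yx"]
38. n22.sig = false  [a.val == false]
39. n22.lab = 8  [8]
40. n22.val = 10  [len(S.idx) + 8]
41. n23.cnt = true  [terminal]
42. n22.idx = "wz"  ["wz"]
43. n9.lab = true  [a.val == true]
44. n9.ok = false  [a.val == false]
45. n0.lab = true  [S₁.lab == true]
46. n0.ok = false  [B.acc > 24]

15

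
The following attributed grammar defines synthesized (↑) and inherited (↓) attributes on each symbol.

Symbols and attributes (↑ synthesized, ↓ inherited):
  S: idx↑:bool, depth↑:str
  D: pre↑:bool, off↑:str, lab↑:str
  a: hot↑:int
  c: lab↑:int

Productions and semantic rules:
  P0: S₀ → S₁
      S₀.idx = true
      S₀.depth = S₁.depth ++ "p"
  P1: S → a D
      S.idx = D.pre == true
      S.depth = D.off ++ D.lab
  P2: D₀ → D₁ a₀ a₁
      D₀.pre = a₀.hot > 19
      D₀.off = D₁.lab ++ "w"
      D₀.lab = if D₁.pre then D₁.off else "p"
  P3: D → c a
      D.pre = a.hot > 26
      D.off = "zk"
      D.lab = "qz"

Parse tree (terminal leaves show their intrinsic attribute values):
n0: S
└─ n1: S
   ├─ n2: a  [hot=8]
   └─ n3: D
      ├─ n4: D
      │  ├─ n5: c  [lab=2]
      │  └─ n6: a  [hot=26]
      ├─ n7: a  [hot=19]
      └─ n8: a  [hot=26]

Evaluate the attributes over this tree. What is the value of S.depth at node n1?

"qzwp"

1. n2.hot = 8  [terminal]
2. n5.lab = 2  [terminal]
3. n6.hot = 26  [terminal]
4. n4.pre = false  [a.hot > 26]
5. n4.off = "zk"  ["zk"]
6. n4.lab = "qz"  ["qz"]
7. n7.hot = 19  [terminal]
8. n8.hot = 26  [terminal]
9. n3.pre = false  [a₀.hot > 19]
10. n3.off = "qzw"  [D₁.lab ++ "w"]
11. n3.lab = "p"  [if D₁.pre then D₁.off else "p"]
12. n1.idx = false  [D.pre == true]
13. n1.depth = "qzwp"  [D.off ++ D.lab]
14. n0.idx = true  [true]
15. n0.depth = "qzwpp"  [S₁.depth ++ "p"]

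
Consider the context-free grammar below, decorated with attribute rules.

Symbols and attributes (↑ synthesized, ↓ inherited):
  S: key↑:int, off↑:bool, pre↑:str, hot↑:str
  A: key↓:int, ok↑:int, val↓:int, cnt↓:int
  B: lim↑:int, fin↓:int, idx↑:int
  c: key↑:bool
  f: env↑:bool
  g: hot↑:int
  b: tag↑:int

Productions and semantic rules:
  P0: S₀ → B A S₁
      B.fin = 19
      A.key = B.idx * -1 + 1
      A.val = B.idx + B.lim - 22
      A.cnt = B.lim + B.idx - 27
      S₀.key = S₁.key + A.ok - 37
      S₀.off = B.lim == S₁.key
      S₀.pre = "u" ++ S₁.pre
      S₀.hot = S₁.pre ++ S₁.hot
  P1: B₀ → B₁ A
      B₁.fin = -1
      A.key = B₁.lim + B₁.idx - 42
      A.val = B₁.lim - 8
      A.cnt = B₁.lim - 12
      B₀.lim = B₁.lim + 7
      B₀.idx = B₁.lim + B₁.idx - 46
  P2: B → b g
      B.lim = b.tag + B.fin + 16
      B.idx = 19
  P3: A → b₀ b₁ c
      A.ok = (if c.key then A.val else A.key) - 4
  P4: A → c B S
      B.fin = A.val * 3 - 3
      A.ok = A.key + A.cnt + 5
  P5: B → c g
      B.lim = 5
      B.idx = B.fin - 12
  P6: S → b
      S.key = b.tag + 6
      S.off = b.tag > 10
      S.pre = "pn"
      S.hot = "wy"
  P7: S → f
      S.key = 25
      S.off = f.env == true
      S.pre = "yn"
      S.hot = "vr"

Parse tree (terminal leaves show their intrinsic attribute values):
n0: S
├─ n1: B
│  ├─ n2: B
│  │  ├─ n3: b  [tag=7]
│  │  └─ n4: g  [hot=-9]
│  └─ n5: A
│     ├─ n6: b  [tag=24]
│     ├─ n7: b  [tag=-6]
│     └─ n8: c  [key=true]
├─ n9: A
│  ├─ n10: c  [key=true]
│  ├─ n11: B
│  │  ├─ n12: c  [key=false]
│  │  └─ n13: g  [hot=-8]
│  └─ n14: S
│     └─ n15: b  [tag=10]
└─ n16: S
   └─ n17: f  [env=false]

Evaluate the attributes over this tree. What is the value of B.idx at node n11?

-9

1. n1.fin = 19  [19]
2. n2.fin = -1  [-1]
3. n3.tag = 7  [terminal]
4. n4.hot = -9  [terminal]
5. n2.lim = 22  [b.tag + B.fin + 16]
6. n2.idx = 19  [19]
7. n5.key = -1  [B₁.lim + B₁.idx - 42]
8. n5.val = 14  [B₁.lim - 8]
9. n5.cnt = 10  [B₁.lim - 12]
10. n6.tag = 24  [terminal]
11. n7.tag = -6  [terminal]
12. n8.key = true  [terminal]
13. n5.ok = 10  [(if c.key then A.val else A.key) - 4]
14. n1.lim = 29  [B₁.lim + 7]
15. n1.idx = -5  [B₁.lim + B₁.idx - 46]
16. n9.key = 6  [B.idx * -1 + 1]
17. n9.val = 2  [B.idx + B.lim - 22]
18. n9.cnt = -3  [B.lim + B.idx - 27]
19. n10.key = true  [terminal]
20. n11.fin = 3  [A.val * 3 - 3]
21. n12.key = false  [terminal]
22. n13.hot = -8  [terminal]
23. n11.lim = 5  [5]
24. n11.idx = -9  [B.fin - 12]
25. n15.tag = 10  [terminal]
26. n14.key = 16  [b.tag + 6]
27. n14.off = false  [b.tag > 10]
28. n14.pre = "pn"  ["pn"]
29. n14.hot = "wy"  ["wy"]
30. n9.ok = 8  [A.key + A.cnt + 5]
31. n17.env = false  [terminal]
32. n16.key = 25  [25]
33. n16.off = false  [f.env == true]
34. n16.pre = "yn"  ["yn"]
35. n16.hot = "vr"  ["vr"]
36. n0.key = -4  [S₁.key + A.ok - 37]
37. n0.off = false  [B.lim == S₁.key]
38. n0.pre = "uyn"  ["u" ++ S₁.pre]
39. n0.hot = "ynvr"  [S₁.pre ++ S₁.hot]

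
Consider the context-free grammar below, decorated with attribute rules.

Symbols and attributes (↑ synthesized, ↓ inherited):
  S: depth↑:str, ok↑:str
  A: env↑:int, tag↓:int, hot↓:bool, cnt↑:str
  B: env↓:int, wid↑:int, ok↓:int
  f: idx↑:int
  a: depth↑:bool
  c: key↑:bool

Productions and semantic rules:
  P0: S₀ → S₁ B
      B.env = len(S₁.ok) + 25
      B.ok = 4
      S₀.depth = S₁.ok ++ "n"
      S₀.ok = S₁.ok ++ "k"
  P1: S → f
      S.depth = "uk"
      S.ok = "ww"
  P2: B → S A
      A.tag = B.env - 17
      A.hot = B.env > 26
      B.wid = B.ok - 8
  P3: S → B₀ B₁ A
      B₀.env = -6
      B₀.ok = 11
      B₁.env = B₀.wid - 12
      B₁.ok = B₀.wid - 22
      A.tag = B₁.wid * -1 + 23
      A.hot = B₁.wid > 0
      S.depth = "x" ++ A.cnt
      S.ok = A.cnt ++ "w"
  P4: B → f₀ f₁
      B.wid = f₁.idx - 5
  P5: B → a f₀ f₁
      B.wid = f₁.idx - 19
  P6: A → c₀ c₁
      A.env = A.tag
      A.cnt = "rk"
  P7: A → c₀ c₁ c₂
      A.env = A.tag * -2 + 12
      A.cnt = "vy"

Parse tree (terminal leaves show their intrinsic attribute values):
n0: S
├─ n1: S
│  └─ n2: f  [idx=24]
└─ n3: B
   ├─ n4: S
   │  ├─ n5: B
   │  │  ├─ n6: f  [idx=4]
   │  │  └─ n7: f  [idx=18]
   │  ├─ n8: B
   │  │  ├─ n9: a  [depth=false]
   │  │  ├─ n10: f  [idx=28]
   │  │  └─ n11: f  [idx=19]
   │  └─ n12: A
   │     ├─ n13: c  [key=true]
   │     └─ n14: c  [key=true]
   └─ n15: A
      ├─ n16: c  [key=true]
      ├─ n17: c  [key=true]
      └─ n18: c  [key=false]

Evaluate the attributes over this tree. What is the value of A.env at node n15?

-8

1. n2.idx = 24  [terminal]
2. n1.depth = "uk"  ["uk"]
3. n1.ok = "ww"  ["ww"]
4. n3.env = 27  [len(S₁.ok) + 25]
5. n3.ok = 4  [4]
6. n5.env = -6  [-6]
7. n5.ok = 11  [11]
8. n6.idx = 4  [terminal]
9. n7.idx = 18  [terminal]
10. n5.wid = 13  [f₁.idx - 5]
11. n8.env = 1  [B₀.wid - 12]
12. n8.ok = -9  [B₀.wid - 22]
13. n9.depth = false  [terminal]
14. n10.idx = 28  [terminal]
15. n11.idx = 19  [terminal]
16. n8.wid = 0  [f₁.idx - 19]
17. n12.tag = 23  [B₁.wid * -1 + 23]
18. n12.hot = false  [B₁.wid > 0]
19. n13.key = true  [terminal]
20. n14.key = true  [terminal]
21. n12.env = 23  [A.tag]
22. n12.cnt = "rk"  ["rk"]
23. n4.depth = "xrk"  ["x" ++ A.cnt]
24. n4.ok = "rkw"  [A.cnt ++ "w"]
25. n15.tag = 10  [B.env - 17]
26. n15.hot = true  [B.env > 26]
27. n16.key = true  [terminal]
28. n17.key = true  [terminal]
29. n18.key = false  [terminal]
30. n15.env = -8  [A.tag * -2 + 12]
31. n15.cnt = "vy"  ["vy"]
32. n3.wid = -4  [B.ok - 8]
33. n0.depth = "wwn"  [S₁.ok ++ "n"]
34. n0.ok = "wwk"  [S₁.ok ++ "k"]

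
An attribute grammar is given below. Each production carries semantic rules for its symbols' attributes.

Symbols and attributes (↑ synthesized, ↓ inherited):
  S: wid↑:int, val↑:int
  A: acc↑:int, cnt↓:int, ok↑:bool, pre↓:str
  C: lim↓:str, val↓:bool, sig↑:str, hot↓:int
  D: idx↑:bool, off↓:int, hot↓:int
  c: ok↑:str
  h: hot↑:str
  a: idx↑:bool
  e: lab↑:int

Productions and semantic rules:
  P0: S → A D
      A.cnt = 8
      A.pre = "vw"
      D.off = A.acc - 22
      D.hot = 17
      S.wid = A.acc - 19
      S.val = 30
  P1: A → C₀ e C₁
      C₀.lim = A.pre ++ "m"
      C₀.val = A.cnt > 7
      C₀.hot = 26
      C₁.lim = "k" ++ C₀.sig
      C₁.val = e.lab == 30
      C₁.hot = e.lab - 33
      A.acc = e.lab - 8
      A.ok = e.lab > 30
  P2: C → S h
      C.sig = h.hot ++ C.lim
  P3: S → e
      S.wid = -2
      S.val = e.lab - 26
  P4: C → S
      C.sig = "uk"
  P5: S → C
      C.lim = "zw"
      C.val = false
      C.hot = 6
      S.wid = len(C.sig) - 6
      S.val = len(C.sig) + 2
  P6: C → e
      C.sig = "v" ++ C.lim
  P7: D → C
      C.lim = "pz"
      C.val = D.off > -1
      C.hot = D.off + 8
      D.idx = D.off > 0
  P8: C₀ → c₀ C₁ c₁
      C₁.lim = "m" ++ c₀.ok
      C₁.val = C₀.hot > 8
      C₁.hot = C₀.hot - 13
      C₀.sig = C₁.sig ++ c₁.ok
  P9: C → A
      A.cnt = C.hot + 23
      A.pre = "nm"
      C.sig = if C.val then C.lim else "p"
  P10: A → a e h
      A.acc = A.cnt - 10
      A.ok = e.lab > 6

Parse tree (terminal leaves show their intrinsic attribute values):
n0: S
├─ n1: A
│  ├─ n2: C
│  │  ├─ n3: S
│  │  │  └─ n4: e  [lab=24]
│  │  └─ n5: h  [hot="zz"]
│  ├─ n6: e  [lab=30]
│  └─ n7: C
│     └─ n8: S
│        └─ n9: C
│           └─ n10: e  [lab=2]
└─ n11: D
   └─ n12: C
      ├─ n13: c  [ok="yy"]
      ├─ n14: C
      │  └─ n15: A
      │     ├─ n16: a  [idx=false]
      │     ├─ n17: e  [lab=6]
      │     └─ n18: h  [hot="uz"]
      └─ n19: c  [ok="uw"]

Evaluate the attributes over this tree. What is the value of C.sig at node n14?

1. n1.cnt = 8  [8]
2. n1.pre = "vw"  ["vw"]
3. n2.lim = "vwm"  [A.pre ++ "m"]
4. n2.val = true  [A.cnt > 7]
5. n2.hot = 26  [26]
6. n4.lab = 24  [terminal]
7. n3.wid = -2  [-2]
8. n3.val = -2  [e.lab - 26]
9. n5.hot = "zz"  [terminal]
10. n2.sig = "zzvwm"  [h.hot ++ C.lim]
11. n6.lab = 30  [terminal]
12. n7.lim = "kzzvwm"  ["k" ++ C₀.sig]
13. n7.val = true  [e.lab == 30]
14. n7.hot = -3  [e.lab - 33]
15. n9.lim = "zw"  ["zw"]
16. n9.val = false  [false]
17. n9.hot = 6  [6]
18. n10.lab = 2  [terminal]
19. n9.sig = "vzw"  ["v" ++ C.lim]
20. n8.wid = -3  [len(C.sig) - 6]
21. n8.val = 5  [len(C.sig) + 2]
22. n7.sig = "uk"  ["uk"]
23. n1.acc = 22  [e.lab - 8]
24. n1.ok = false  [e.lab > 30]
25. n11.off = 0  [A.acc - 22]
26. n11.hot = 17  [17]
27. n12.lim = "pz"  ["pz"]
28. n12.val = true  [D.off > -1]
29. n12.hot = 8  [D.off + 8]
30. n13.ok = "yy"  [terminal]
31. n14.lim = "myy"  ["m" ++ c₀.ok]
32. n14.val = false  [C₀.hot > 8]
33. n14.hot = -5  [C₀.hot - 13]
34. n15.cnt = 18  [C.hot + 23]
35. n15.pre = "nm"  ["nm"]
36. n16.idx = false  [terminal]
37. n17.lab = 6  [terminal]
38. n18.hot = "uz"  [terminal]
39. n15.acc = 8  [A.cnt - 10]
40. n15.ok = false  [e.lab > 6]
41. n14.sig = "p"  [if C.val then C.lim else "p"]
42. n19.ok = "uw"  [terminal]
43. n12.sig = "puw"  [C₁.sig ++ c₁.ok]
44. n11.idx = false  [D.off > 0]
45. n0.wid = 3  [A.acc - 19]
46. n0.val = 30  [30]

"p"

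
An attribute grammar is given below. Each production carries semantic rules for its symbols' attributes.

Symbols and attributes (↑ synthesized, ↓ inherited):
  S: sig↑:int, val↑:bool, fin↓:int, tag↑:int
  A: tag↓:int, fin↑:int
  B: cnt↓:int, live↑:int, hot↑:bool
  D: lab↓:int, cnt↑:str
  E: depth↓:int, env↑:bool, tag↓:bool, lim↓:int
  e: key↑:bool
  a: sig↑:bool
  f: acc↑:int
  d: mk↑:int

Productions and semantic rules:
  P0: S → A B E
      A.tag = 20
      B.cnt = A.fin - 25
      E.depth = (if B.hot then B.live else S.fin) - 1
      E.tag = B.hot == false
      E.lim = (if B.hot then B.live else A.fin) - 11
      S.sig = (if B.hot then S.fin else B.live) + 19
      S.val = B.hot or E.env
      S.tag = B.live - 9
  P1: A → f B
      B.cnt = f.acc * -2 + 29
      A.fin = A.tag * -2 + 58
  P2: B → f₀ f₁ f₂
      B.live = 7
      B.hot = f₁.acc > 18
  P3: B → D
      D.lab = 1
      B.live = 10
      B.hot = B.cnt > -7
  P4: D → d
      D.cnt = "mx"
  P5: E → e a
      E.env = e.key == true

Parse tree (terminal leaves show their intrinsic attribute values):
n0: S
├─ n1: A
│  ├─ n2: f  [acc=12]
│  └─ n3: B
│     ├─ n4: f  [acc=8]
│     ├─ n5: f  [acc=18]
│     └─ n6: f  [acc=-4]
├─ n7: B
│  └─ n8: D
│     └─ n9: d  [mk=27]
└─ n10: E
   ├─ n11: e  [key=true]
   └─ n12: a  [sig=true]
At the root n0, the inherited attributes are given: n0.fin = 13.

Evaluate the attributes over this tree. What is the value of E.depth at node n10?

1. n0.fin = 13  [given at root]
2. n1.tag = 20  [20]
3. n2.acc = 12  [terminal]
4. n3.cnt = 5  [f.acc * -2 + 29]
5. n4.acc = 8  [terminal]
6. n5.acc = 18  [terminal]
7. n6.acc = -4  [terminal]
8. n3.live = 7  [7]
9. n3.hot = false  [f₁.acc > 18]
10. n1.fin = 18  [A.tag * -2 + 58]
11. n7.cnt = -7  [A.fin - 25]
12. n8.lab = 1  [1]
13. n9.mk = 27  [terminal]
14. n8.cnt = "mx"  ["mx"]
15. n7.live = 10  [10]
16. n7.hot = false  [B.cnt > -7]
17. n10.depth = 12  [(if B.hot then B.live else S.fin) - 1]
18. n10.tag = true  [B.hot == false]
19. n10.lim = 7  [(if B.hot then B.live else A.fin) - 11]
20. n11.key = true  [terminal]
21. n12.sig = true  [terminal]
22. n10.env = true  [e.key == true]
23. n0.sig = 29  [(if B.hot then S.fin else B.live) + 19]
24. n0.val = true  [B.hot or E.env]
25. n0.tag = 1  [B.live - 9]

12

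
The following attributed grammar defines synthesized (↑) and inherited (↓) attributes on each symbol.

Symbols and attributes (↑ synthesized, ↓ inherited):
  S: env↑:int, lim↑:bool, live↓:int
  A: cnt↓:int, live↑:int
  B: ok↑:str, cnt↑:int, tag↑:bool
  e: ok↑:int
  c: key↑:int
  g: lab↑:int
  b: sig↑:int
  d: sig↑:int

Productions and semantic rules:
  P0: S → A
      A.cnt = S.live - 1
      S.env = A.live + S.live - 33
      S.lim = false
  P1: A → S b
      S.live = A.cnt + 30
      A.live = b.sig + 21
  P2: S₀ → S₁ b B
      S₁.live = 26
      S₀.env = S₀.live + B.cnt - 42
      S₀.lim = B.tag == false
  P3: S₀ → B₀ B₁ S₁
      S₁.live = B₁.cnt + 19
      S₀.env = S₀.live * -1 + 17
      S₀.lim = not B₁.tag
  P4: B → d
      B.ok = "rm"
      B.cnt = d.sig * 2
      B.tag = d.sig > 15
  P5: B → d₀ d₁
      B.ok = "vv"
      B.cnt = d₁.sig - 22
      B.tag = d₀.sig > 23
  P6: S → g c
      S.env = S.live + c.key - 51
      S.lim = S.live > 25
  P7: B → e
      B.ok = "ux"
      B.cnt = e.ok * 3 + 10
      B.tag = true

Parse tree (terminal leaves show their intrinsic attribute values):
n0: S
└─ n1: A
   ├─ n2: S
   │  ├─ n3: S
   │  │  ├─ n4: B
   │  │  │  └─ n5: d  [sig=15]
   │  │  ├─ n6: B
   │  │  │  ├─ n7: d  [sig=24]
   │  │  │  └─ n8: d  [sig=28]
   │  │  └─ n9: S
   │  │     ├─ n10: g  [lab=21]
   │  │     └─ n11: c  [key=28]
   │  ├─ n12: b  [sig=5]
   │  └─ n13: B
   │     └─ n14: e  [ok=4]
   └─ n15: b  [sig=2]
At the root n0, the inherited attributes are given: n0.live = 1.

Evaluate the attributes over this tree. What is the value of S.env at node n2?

1. n0.live = 1  [given at root]
2. n1.cnt = 0  [S.live - 1]
3. n2.live = 30  [A.cnt + 30]
4. n3.live = 26  [26]
5. n5.sig = 15  [terminal]
6. n4.ok = "rm"  ["rm"]
7. n4.cnt = 30  [d.sig * 2]
8. n4.tag = false  [d.sig > 15]
9. n7.sig = 24  [terminal]
10. n8.sig = 28  [terminal]
11. n6.ok = "vv"  ["vv"]
12. n6.cnt = 6  [d₁.sig - 22]
13. n6.tag = true  [d₀.sig > 23]
14. n9.live = 25  [B₁.cnt + 19]
15. n10.lab = 21  [terminal]
16. n11.key = 28  [terminal]
17. n9.env = 2  [S.live + c.key - 51]
18. n9.lim = false  [S.live > 25]
19. n3.env = -9  [S₀.live * -1 + 17]
20. n3.lim = false  [not B₁.tag]
21. n12.sig = 5  [terminal]
22. n14.ok = 4  [terminal]
23. n13.ok = "ux"  ["ux"]
24. n13.cnt = 22  [e.ok * 3 + 10]
25. n13.tag = true  [true]
26. n2.env = 10  [S₀.live + B.cnt - 42]
27. n2.lim = false  [B.tag == false]
28. n15.sig = 2  [terminal]
29. n1.live = 23  [b.sig + 21]
30. n0.env = -9  [A.live + S.live - 33]
31. n0.lim = false  [false]

10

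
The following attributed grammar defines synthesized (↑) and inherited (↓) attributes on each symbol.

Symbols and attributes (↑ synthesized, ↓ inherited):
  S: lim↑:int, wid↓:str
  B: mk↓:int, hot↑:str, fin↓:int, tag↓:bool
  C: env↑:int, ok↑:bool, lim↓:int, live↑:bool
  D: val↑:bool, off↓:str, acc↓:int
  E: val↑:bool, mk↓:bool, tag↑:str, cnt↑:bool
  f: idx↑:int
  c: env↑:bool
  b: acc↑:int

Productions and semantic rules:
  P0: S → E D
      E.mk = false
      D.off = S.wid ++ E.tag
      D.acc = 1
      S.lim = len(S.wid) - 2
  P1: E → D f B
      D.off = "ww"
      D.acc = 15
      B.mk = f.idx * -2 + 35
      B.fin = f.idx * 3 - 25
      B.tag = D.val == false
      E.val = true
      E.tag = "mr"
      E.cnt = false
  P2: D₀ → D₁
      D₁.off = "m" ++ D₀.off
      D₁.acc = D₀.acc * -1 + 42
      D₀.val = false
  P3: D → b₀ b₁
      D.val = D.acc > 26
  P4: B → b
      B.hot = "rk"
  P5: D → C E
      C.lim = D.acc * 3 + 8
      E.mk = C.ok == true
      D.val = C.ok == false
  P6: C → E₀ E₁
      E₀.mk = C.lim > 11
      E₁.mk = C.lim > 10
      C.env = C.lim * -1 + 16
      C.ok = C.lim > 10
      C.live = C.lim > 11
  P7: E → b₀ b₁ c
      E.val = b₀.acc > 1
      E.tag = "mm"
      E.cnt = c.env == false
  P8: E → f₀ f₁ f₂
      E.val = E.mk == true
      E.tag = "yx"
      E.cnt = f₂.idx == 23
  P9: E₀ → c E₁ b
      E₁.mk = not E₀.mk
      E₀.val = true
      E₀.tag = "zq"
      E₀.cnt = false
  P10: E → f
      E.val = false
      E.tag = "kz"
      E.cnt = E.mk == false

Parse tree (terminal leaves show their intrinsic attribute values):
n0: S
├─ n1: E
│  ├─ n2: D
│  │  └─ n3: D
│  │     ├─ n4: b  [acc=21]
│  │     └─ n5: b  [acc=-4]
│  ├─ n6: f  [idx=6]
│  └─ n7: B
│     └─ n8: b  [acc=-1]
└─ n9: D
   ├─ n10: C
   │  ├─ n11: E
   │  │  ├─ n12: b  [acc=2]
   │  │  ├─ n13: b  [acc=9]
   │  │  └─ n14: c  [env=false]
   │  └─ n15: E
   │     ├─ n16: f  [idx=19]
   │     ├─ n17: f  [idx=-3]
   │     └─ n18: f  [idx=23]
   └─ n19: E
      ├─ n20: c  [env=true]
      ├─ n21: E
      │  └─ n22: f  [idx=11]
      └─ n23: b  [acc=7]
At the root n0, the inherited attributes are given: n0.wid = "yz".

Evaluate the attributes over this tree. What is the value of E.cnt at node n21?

true

1. n0.wid = "yz"  [given at root]
2. n1.mk = false  [false]
3. n2.off = "ww"  ["ww"]
4. n2.acc = 15  [15]
5. n3.off = "mww"  ["m" ++ D₀.off]
6. n3.acc = 27  [D₀.acc * -1 + 42]
7. n4.acc = 21  [terminal]
8. n5.acc = -4  [terminal]
9. n3.val = true  [D.acc > 26]
10. n2.val = false  [false]
11. n6.idx = 6  [terminal]
12. n7.mk = 23  [f.idx * -2 + 35]
13. n7.fin = -7  [f.idx * 3 - 25]
14. n7.tag = true  [D.val == false]
15. n8.acc = -1  [terminal]
16. n7.hot = "rk"  ["rk"]
17. n1.val = true  [true]
18. n1.tag = "mr"  ["mr"]
19. n1.cnt = false  [false]
20. n9.off = "yzmr"  [S.wid ++ E.tag]
21. n9.acc = 1  [1]
22. n10.lim = 11  [D.acc * 3 + 8]
23. n11.mk = false  [C.lim > 11]
24. n12.acc = 2  [terminal]
25. n13.acc = 9  [terminal]
26. n14.env = false  [terminal]
27. n11.val = true  [b₀.acc > 1]
28. n11.tag = "mm"  ["mm"]
29. n11.cnt = true  [c.env == false]
30. n15.mk = true  [C.lim > 10]
31. n16.idx = 19  [terminal]
32. n17.idx = -3  [terminal]
33. n18.idx = 23  [terminal]
34. n15.val = true  [E.mk == true]
35. n15.tag = "yx"  ["yx"]
36. n15.cnt = true  [f₂.idx == 23]
37. n10.env = 5  [C.lim * -1 + 16]
38. n10.ok = true  [C.lim > 10]
39. n10.live = false  [C.lim > 11]
40. n19.mk = true  [C.ok == true]
41. n20.env = true  [terminal]
42. n21.mk = false  [not E₀.mk]
43. n22.idx = 11  [terminal]
44. n21.val = false  [false]
45. n21.tag = "kz"  ["kz"]
46. n21.cnt = true  [E.mk == false]
47. n23.acc = 7  [terminal]
48. n19.val = true  [true]
49. n19.tag = "zq"  ["zq"]
50. n19.cnt = false  [false]
51. n9.val = false  [C.ok == false]
52. n0.lim = 0  [len(S.wid) - 2]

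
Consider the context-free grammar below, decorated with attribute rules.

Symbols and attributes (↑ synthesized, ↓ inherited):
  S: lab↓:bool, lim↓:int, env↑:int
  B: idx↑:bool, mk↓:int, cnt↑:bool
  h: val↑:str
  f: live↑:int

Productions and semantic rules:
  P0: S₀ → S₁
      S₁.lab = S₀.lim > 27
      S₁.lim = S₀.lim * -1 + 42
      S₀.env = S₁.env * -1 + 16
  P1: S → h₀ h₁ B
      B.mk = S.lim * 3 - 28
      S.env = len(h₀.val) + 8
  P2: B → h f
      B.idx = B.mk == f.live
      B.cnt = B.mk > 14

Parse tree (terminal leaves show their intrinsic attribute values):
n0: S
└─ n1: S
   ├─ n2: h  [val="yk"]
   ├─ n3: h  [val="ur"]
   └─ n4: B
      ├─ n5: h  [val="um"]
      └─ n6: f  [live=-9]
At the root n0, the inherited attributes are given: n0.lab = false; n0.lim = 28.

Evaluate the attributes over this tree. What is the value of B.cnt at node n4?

false

1. n0.lab = false  [given at root]
2. n0.lim = 28  [given at root]
3. n1.lab = true  [S₀.lim > 27]
4. n1.lim = 14  [S₀.lim * -1 + 42]
5. n2.val = "yk"  [terminal]
6. n3.val = "ur"  [terminal]
7. n4.mk = 14  [S.lim * 3 - 28]
8. n5.val = "um"  [terminal]
9. n6.live = -9  [terminal]
10. n4.idx = false  [B.mk == f.live]
11. n4.cnt = false  [B.mk > 14]
12. n1.env = 10  [len(h₀.val) + 8]
13. n0.env = 6  [S₁.env * -1 + 16]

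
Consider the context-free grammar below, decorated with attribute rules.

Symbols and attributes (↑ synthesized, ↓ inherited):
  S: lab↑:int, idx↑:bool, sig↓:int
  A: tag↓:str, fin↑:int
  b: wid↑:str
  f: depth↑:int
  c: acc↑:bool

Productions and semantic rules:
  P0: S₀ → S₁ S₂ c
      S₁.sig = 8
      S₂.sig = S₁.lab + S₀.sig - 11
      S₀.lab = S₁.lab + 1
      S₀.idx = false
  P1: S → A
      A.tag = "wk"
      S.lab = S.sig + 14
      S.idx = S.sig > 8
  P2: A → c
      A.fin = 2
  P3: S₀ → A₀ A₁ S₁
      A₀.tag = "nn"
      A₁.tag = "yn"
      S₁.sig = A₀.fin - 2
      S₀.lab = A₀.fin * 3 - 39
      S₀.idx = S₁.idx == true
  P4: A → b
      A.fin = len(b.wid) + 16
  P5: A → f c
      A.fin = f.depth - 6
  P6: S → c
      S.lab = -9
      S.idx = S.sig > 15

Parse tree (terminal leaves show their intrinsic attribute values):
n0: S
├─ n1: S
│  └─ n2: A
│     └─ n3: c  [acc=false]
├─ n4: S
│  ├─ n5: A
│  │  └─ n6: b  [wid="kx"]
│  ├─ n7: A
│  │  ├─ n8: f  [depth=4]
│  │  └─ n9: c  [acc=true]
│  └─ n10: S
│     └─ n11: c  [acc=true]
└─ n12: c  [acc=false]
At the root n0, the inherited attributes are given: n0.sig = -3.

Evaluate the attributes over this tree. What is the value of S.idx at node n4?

true

1. n0.sig = -3  [given at root]
2. n1.sig = 8  [8]
3. n2.tag = "wk"  ["wk"]
4. n3.acc = false  [terminal]
5. n2.fin = 2  [2]
6. n1.lab = 22  [S.sig + 14]
7. n1.idx = false  [S.sig > 8]
8. n4.sig = 8  [S₁.lab + S₀.sig - 11]
9. n5.tag = "nn"  ["nn"]
10. n6.wid = "kx"  [terminal]
11. n5.fin = 18  [len(b.wid) + 16]
12. n7.tag = "yn"  ["yn"]
13. n8.depth = 4  [terminal]
14. n9.acc = true  [terminal]
15. n7.fin = -2  [f.depth - 6]
16. n10.sig = 16  [A₀.fin - 2]
17. n11.acc = true  [terminal]
18. n10.lab = -9  [-9]
19. n10.idx = true  [S.sig > 15]
20. n4.lab = 15  [A₀.fin * 3 - 39]
21. n4.idx = true  [S₁.idx == true]
22. n12.acc = false  [terminal]
23. n0.lab = 23  [S₁.lab + 1]
24. n0.idx = false  [false]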